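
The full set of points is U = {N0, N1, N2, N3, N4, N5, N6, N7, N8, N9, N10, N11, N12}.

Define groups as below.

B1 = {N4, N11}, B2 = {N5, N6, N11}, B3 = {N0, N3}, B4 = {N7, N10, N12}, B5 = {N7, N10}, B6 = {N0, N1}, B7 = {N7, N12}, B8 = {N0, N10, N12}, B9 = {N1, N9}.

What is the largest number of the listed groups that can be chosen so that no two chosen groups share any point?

B2, B3, B7, B9 are pairwise disjoint (B2={N5,N6,N11}; B3={N0,N3}; B7={N7,N12}; B9={N1,N9}).
Every remaining group overlaps one of these, and no 5 of the listed groups are pairwise disjoint, so 4 is the maximum.

4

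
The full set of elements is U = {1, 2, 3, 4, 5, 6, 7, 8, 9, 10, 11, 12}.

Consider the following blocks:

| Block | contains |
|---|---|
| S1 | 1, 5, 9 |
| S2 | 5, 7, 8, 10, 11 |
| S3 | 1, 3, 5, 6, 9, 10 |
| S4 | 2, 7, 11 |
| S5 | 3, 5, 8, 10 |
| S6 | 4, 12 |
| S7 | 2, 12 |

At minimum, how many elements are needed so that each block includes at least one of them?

3

H = {2, 4, 5} meets every block (each contains at least one member of H), and |H| = 3.
The blocks S3, S4, S6 are pairwise disjoint, so any hitting set needs a separate element for each — at least 3. Hence 3 is optimal.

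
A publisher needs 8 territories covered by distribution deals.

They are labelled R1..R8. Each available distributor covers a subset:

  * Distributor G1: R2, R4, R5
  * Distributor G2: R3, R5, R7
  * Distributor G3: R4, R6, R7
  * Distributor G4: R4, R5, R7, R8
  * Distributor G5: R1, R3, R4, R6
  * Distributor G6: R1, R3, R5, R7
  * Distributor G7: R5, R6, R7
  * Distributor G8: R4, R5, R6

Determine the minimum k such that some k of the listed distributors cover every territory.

Take {G1, G4, G5}. Their union is {R1, R2, R3, R4, R5, R6, R7, R8}, which is all 8 territories.
Only G1 contains R2, so G1 is forced; the remaining 5 territories need at least 2 more distributors (each remaining distributor adds at most 3) — so at least 3 distributors are needed, and 3 is optimal.

3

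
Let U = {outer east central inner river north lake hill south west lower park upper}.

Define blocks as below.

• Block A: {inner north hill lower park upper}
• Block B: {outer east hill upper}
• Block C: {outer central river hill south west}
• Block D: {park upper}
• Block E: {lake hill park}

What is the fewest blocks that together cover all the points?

A and B and C and E together: A ∪ B ∪ C ∪ E = {outer, east, central, inner, river, north, lake, hill, south, west, lower, park, upper} — every point is covered.
Only B contains east, so B is forced; the remaining 9 points need at least 3 more blocks (each remaining block adds at most 4) — so at least 4 blocks are needed, and 4 is optimal.

4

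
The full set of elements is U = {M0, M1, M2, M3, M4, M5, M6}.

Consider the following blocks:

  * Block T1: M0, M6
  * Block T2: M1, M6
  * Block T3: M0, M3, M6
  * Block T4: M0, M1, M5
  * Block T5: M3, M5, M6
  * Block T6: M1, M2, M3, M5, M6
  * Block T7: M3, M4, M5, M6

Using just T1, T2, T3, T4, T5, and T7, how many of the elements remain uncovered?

Union of T1, T2, T3, T4, T5, T7 = {M0, M1, M3, M4, M5, M6}.
Not covered: M2 — 1 element.

1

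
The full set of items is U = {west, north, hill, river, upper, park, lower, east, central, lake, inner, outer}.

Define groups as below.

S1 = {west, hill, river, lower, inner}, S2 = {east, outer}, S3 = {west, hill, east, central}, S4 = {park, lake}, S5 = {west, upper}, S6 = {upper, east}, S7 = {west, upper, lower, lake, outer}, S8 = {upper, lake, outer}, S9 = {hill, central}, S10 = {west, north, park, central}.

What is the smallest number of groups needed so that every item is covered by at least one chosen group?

S1 and S6 and S7 and S10 together: S1 ∪ S6 ∪ S7 ∪ S10 = {west, north, hill, river, upper, park, lower, east, central, lake, inner, outer} — every item is covered.
Only S1 contains river, so S1 is forced; the remaining 7 items need at least 3 more groups (each remaining group adds at most 3) — so at least 4 groups are needed, and 4 is optimal.

4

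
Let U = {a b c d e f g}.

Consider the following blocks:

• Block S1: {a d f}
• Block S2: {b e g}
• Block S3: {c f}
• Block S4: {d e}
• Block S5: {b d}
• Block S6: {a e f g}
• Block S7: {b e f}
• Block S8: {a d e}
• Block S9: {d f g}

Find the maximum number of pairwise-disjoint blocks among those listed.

2

S2, S3 are pairwise disjoint (S2={b,e,g}; S3={c,f}).
Every remaining block overlaps one of these, and no 3 of the listed blocks are pairwise disjoint, so 2 is the maximum.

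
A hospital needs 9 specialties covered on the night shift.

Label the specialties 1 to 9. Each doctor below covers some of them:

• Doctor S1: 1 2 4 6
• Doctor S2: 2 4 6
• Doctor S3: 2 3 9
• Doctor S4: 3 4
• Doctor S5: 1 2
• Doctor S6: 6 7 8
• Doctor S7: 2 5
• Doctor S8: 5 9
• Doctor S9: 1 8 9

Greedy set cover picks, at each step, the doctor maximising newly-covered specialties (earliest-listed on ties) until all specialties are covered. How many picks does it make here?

Greedy: pick S1 (covers 4 new) → pick S3 (covers 2 new) → pick S6 (covers 2 new) → pick S7 (covers 1 new). Total picks: 4.

4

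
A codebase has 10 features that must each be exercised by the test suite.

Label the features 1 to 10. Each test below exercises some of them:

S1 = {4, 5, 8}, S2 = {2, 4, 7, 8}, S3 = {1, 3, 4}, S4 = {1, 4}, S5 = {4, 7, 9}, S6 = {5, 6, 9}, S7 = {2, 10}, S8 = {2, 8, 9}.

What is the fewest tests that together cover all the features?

Take {S2, S3, S6, S7}. Their union is {1, 2, 3, 4, 5, 6, 7, 8, 9, 10}, which is all 10 features.
Only S3 contains 3, so S3 is forced; the remaining 7 features need at least 3 more tests (each remaining test adds at most 3) — so at least 4 tests are needed, and 4 is optimal.

4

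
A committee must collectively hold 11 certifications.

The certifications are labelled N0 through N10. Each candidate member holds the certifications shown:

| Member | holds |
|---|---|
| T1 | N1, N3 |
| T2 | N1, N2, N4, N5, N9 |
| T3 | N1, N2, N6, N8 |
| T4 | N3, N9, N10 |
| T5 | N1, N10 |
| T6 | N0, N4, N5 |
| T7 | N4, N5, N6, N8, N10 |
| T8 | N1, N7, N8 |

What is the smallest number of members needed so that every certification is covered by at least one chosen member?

4

T3 and T4 and T6 and T8 together: T3 ∪ T4 ∪ T6 ∪ T8 = {N0, N1, N2, N3, N4, N5, N6, N7, N8, N9, N10} — every certification is covered.
No 3 of the 8 members cover everything (all 56 combinations miss at least one certification), so 4 is optimal.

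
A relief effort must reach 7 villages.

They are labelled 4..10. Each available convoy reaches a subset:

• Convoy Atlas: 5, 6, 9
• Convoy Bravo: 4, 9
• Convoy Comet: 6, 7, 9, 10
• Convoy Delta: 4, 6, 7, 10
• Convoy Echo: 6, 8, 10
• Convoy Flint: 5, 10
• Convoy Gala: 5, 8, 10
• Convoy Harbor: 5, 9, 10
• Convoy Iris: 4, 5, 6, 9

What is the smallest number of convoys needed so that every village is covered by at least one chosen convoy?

3

Bravo and Delta and Gala together: Bravo ∪ Delta ∪ Gala = {4, 5, 6, 7, 8, 9, 10} — every village is covered.
No 2 of the 9 convoys cover everything (all 36 combinations miss at least one village), so 3 is optimal.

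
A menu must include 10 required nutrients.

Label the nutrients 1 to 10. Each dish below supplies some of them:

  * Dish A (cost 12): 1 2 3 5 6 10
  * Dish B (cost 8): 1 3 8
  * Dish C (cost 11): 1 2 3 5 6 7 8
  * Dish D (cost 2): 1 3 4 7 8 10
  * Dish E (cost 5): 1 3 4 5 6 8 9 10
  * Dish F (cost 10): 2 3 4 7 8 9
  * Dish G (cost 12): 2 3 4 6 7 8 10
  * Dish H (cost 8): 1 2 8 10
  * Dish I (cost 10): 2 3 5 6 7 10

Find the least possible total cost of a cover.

15

E, I together cover every nutrient (E ∪ I = {1, 2, 3, 4, 5, 6, 7, 8, 9, 10}); total cost 5 + 10 = 15.
No covering selection has total cost below 15.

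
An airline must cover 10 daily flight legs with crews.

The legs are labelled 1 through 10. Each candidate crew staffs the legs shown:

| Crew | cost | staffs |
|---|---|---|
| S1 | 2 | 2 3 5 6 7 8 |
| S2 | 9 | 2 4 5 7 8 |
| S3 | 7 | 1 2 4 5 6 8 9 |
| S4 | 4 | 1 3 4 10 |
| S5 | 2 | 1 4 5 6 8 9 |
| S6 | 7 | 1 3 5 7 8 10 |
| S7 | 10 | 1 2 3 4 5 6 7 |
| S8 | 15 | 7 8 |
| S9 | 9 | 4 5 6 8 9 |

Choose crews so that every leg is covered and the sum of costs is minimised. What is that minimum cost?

S1, S4, S5 together cover every leg (S1 ∪ S4 ∪ S5 = {1, 2, 3, 4, 5, 6, 7, 8, 9, 10}); total cost 2 + 4 + 2 = 8.
No covering selection has total cost below 8.

8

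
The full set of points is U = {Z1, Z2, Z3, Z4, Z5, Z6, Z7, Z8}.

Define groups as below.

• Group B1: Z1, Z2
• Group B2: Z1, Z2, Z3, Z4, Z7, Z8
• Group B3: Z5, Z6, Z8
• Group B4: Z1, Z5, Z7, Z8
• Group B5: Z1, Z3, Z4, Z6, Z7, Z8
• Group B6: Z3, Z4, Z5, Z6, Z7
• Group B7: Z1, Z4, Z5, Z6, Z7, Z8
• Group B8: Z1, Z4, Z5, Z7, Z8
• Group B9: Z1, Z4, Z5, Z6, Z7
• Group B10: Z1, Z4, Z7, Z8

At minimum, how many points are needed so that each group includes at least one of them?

The 2 points {Z1, Z6} hit every group.
The groups B1, B6 are pairwise disjoint, so any hitting set needs a separate point for each — at least 2. Hence 2 is optimal.

2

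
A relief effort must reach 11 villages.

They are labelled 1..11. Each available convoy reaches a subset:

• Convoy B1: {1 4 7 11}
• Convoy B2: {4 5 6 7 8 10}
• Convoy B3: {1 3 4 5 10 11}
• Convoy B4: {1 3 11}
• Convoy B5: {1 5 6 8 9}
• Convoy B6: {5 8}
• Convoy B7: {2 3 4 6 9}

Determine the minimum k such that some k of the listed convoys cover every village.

B2 and B3 and B7 together: B2 ∪ B3 ∪ B7 = {1, 2, 3, 4, 5, 6, 7, 8, 9, 10, 11} — every village is covered.
Only B7 contains 2, so B7 is forced; the remaining 6 villages need at least 2 more convoys (each remaining convoy adds at most 4) — so at least 3 convoys are needed, and 3 is optimal.

3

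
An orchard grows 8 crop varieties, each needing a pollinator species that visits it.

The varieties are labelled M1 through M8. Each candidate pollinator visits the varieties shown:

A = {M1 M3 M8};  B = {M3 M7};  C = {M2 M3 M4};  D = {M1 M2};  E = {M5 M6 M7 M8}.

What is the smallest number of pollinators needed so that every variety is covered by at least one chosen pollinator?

3

Take {A, C, E}. Their union is {M1, M2, M3, M4, M5, M6, M7, M8}, which is all 8 varieties.
Only C contains M4, so C is forced; the remaining 5 varieties need at least 2 more pollinators (each remaining pollinator adds at most 4) — so at least 3 pollinators are needed, and 3 is optimal.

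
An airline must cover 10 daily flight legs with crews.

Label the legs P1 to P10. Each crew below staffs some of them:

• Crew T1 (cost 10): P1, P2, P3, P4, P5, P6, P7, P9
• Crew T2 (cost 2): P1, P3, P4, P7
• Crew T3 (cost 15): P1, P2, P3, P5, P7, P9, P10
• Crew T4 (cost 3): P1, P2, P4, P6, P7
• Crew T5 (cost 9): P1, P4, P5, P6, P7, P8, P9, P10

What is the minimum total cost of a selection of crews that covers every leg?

T2, T4, T5 together cover every leg (T2 ∪ T4 ∪ T5 = {P1, P2, P3, P4, P5, P6, P7, P8, P9, P10}); total cost 2 + 3 + 9 = 14.
No covering selection has total cost below 14.

14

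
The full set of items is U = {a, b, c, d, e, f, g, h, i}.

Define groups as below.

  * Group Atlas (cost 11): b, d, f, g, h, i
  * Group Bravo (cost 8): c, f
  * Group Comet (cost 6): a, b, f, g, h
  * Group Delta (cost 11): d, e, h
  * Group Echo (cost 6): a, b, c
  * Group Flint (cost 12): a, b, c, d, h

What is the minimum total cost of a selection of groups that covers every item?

28

Atlas, Delta, Echo together cover every item (Atlas ∪ Delta ∪ Echo = {a, b, c, d, e, f, g, h, i}); total cost 11 + 11 + 6 = 28.
The greedy pick Comet, Atlas, Echo, Delta costs 34; no covering selection beats 28.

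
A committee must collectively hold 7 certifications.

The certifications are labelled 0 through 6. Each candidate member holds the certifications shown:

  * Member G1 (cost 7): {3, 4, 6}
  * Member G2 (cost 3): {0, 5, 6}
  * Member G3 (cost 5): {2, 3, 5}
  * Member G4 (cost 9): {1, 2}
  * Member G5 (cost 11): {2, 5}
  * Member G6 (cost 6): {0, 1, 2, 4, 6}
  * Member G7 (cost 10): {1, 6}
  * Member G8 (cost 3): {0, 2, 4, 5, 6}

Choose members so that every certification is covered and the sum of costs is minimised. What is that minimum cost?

G3, G6 together cover every certification (G3 ∪ G6 = {0, 1, 2, 3, 4, 5, 6}); total cost 5 + 6 = 11.
The greedy pick G8, G3, G6 costs 14; no covering selection beats 11.

11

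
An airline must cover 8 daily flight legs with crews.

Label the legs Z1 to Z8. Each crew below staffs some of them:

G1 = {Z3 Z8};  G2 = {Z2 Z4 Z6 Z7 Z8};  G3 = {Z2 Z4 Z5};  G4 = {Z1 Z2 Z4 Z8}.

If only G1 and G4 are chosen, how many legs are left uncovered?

3

Union of G1, G4 = {Z1, Z2, Z3, Z4, Z8}.
Not covered: Z5, Z6, Z7 — 3 legs.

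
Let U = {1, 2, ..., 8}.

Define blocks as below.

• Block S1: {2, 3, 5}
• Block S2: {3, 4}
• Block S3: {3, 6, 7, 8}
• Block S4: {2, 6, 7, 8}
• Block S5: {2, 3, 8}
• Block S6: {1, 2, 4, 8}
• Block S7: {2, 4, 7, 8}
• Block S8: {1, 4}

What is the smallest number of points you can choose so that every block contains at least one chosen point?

3

Take H = {3, 4, 8}. Each listed block contains at least one of these, so H is a hitting set of size 3.
No choice of 2 points meets every block, so 3 is the minimum.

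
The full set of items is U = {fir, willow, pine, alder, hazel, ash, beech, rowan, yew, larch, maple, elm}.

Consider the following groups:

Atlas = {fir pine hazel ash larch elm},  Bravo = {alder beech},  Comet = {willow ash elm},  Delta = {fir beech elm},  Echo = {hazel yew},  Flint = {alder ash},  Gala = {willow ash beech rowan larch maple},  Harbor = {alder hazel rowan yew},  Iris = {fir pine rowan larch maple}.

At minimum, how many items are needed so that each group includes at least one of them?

4

H = {fir, alder, ash, yew} meets every group (each contains at least one member of H), and |H| = 4.
The groups Bravo, Comet, Echo, Iris are pairwise disjoint, so any hitting set needs a separate item for each — at least 4. Hence 4 is optimal.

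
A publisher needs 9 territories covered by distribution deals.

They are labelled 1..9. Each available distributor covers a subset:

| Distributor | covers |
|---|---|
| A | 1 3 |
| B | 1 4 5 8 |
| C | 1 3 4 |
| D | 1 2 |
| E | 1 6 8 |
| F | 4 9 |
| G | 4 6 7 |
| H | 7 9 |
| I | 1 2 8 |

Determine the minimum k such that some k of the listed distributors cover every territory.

B and C and F and G and I together: B ∪ C ∪ F ∪ G ∪ I = {1, 2, 3, 4, 5, 6, 7, 8, 9} — every territory is covered.
No 4 of the 9 distributors cover everything (all 126 combinations miss at least one territory), so 5 is optimal.

5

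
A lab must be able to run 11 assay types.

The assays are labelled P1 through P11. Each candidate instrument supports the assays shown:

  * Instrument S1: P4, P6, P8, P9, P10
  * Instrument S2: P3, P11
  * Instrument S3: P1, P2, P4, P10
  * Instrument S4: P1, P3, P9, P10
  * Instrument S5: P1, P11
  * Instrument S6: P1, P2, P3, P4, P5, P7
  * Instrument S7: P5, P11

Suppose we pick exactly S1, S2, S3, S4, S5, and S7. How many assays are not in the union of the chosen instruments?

Union of S1, S2, S3, S4, S5, S7 = {P1, P2, P3, P4, P5, P6, P8, P9, P10, P11}.
Not covered: P7 — 1 assay.

1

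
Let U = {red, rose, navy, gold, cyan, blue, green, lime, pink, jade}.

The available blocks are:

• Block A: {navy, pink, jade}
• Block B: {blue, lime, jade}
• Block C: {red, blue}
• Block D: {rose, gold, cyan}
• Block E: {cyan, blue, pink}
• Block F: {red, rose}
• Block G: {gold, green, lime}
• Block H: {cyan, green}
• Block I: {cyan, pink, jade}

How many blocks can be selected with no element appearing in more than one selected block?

3

A, F, G are pairwise disjoint (A={navy,pink,jade}; F={red,rose}; G={gold,green,lime}).
Every remaining block overlaps one of these, and no 4 of the listed blocks are pairwise disjoint, so 3 is the maximum.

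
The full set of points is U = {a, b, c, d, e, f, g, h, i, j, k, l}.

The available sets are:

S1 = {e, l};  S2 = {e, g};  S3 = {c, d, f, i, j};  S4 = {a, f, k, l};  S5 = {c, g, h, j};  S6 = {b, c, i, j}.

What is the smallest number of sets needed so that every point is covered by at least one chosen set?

5

S1 and S3 and S4 and S5 and S6 together: S1 ∪ S3 ∪ S4 ∪ S5 ∪ S6 = {a, b, c, d, e, f, g, h, i, j, k, l} — every point is covered.
No 4 of the 6 sets cover everything (all 15 combinations miss at least one point), so 5 is optimal.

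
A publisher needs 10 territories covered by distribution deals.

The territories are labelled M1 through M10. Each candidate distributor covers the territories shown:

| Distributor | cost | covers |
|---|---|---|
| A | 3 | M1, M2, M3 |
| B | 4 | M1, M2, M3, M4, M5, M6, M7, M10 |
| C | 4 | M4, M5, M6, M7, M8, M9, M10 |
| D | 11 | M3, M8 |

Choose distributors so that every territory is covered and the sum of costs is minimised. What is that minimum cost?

A, C together cover every territory (A ∪ C = {M1, M2, M3, M4, M5, M6, M7, M8, M9, M10}); total cost 3 + 4 = 7.
The greedy pick B, C costs 8; no covering selection beats 7.

7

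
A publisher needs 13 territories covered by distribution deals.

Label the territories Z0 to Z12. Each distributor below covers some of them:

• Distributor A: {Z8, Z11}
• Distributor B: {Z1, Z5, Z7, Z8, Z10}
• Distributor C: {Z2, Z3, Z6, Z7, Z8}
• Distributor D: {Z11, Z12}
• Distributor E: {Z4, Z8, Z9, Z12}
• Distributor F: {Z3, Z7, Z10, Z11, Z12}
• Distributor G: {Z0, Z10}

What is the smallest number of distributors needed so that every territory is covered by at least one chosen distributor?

5

B and C and D and E and G together: B ∪ C ∪ D ∪ E ∪ G = {Z0, Z1, Z2, Z3, Z4, Z5, Z6, Z7, Z8, Z9, Z10, Z11, Z12} — every territory is covered.
No 4 of the 7 distributors cover everything (all 35 combinations miss at least one territory), so 5 is optimal.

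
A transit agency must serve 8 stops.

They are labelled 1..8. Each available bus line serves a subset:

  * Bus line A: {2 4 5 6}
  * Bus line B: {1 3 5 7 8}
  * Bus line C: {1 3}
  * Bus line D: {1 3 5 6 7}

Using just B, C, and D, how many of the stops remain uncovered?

Union of B, C, D = {1, 3, 5, 6, 7, 8}.
Not covered: 2, 4 — 2 stops.

2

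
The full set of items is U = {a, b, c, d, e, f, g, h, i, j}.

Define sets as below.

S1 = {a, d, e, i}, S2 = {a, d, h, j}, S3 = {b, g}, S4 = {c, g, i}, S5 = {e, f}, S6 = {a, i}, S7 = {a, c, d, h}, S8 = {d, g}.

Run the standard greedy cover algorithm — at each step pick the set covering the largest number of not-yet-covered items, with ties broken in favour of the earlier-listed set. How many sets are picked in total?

5

Greedy: pick S1 (covers 4 new) → pick S2 (covers 2 new) → pick S3 (covers 2 new) → pick S4 (covers 1 new) → pick S5 (covers 1 new). Total picks: 5.
(The true minimum cover uses only 4 sets, so greedy is not optimal here.)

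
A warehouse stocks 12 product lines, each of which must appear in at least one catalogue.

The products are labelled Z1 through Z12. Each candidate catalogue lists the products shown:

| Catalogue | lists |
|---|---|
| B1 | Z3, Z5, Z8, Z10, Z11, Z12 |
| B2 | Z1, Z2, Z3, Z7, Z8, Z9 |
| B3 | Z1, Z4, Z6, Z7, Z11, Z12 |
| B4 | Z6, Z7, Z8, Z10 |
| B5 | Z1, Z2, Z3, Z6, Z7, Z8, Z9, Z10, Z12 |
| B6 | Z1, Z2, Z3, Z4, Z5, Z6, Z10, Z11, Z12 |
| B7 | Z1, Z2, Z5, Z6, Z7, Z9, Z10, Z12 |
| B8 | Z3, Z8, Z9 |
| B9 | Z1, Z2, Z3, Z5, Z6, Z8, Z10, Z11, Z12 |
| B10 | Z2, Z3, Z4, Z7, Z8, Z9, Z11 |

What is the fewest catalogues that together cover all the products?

2

B2 and B6 together: B2 ∪ B6 = {Z1, Z2, Z3, Z4, Z5, Z6, Z7, Z8, Z9, Z10, Z11, Z12} — every product is covered.
No single catalogue has all 12 products (the largest, B5, has 9), so 2 is optimal.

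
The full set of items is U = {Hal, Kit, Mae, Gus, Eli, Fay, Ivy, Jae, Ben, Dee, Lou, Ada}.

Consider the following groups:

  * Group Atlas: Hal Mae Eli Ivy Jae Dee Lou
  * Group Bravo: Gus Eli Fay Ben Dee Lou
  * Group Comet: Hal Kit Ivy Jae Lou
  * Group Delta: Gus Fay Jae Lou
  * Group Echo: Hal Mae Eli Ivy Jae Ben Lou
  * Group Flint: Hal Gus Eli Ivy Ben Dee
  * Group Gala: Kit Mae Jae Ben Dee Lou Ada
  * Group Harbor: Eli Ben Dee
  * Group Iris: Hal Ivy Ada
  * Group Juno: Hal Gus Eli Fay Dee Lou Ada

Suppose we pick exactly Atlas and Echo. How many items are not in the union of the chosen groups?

4

Union of Atlas, Echo = {Hal, Mae, Eli, Ivy, Jae, Ben, Dee, Lou}.
Not covered: Kit, Gus, Fay, Ada — 4 items.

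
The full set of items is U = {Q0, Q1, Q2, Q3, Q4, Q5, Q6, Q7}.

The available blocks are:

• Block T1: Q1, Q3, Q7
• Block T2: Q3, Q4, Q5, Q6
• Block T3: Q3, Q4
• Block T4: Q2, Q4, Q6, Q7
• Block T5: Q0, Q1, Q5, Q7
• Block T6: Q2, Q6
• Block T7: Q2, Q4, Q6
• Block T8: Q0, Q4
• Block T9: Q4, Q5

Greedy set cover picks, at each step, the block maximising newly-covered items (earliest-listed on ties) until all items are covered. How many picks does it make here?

Greedy: pick T2 (covers 4 new) → pick T5 (covers 3 new) → pick T4 (covers 1 new). Total picks: 3.

3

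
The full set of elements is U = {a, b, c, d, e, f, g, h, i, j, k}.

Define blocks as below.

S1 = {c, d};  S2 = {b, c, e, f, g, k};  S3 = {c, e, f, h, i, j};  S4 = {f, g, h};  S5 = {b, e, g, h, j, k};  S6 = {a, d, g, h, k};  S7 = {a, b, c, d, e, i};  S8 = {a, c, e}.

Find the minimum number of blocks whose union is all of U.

S3 and S5 and S7 together: S3 ∪ S5 ∪ S7 = {a, b, c, d, e, f, g, h, i, j, k} — every element is covered.
No 2 of the 8 blocks cover everything (all 28 combinations miss at least one element), so 3 is optimal.

3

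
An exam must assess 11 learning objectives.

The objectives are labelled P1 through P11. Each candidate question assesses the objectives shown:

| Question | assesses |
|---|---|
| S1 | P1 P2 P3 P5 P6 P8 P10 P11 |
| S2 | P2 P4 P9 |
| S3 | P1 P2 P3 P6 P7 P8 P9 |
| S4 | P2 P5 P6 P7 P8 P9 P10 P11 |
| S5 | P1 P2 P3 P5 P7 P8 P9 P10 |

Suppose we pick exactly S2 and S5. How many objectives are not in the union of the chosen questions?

Union of S2, S5 = {P1, P2, P3, P4, P5, P7, P8, P9, P10}.
Not covered: P6, P11 — 2 objectives.

2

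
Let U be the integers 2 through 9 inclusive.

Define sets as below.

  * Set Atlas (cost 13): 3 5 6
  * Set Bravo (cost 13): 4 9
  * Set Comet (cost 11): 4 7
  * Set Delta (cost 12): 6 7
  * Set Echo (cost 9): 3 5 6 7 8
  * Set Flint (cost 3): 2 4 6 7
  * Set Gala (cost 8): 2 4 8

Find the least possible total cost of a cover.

Bravo, Echo, Flint together cover every point (Bravo ∪ Echo ∪ Flint = {2, 3, 4, 5, 6, 7, 8, 9}); total cost 13 + 9 + 3 = 25.
No covering selection has total cost below 25.

25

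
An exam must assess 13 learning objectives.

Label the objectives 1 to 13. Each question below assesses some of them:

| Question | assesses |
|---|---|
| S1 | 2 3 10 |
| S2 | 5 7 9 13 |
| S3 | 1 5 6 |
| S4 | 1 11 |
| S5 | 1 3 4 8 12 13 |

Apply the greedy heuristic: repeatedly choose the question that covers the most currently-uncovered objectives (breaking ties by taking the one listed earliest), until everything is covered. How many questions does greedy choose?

Greedy: pick S5 (covers 6 new) → pick S2 (covers 3 new) → pick S1 (covers 2 new) → pick S3 (covers 1 new) → pick S4 (covers 1 new). Total picks: 5.

5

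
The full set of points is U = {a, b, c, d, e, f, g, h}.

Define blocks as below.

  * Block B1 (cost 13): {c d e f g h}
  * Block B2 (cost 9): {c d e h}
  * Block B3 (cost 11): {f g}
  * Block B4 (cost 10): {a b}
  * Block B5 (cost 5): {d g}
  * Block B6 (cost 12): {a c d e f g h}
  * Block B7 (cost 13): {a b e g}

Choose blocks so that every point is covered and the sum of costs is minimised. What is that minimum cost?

B4, B6 together cover every point (B4 ∪ B6 = {a, b, c, d, e, f, g, h}); total cost 10 + 12 = 22.
No covering selection has total cost below 22.

22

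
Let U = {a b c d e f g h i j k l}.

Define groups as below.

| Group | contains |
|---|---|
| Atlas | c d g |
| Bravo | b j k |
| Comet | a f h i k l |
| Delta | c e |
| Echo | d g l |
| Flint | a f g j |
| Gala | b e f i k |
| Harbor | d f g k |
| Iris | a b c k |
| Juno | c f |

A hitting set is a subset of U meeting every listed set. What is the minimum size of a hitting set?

Take T = {c, g, k}. Each listed group contains at least one of these, so T is a hitting set of size 3.
The groups Bravo, Delta, Echo are pairwise disjoint, so any hitting set needs a separate point for each — at least 3. Hence 3 is optimal.

3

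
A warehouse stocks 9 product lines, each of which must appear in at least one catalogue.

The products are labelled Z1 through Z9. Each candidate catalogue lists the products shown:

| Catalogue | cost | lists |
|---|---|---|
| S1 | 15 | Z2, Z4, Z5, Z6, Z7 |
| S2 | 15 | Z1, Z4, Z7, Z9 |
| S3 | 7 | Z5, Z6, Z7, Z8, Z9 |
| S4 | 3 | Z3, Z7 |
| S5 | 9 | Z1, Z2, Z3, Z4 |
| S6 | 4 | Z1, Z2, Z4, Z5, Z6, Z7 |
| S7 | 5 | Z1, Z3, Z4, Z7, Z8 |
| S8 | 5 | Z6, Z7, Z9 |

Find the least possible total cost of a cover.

14

S6, S7, S8 together cover every product (S6 ∪ S7 ∪ S8 = {Z1, Z2, Z3, Z4, Z5, Z6, Z7, Z8, Z9}); total cost 4 + 5 + 5 = 14.
No covering selection has total cost below 14.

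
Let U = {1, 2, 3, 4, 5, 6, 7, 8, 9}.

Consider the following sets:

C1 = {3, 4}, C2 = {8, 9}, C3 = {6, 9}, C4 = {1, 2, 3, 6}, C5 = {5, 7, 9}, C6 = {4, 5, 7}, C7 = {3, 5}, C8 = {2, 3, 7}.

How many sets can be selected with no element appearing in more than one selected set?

3

C2, C4, C6 are pairwise disjoint (C2={8,9}; C4={1,2,3,6}; C6={4,5,7}).
Every remaining set overlaps one of these, and no 4 of the listed sets are pairwise disjoint, so 3 is the maximum.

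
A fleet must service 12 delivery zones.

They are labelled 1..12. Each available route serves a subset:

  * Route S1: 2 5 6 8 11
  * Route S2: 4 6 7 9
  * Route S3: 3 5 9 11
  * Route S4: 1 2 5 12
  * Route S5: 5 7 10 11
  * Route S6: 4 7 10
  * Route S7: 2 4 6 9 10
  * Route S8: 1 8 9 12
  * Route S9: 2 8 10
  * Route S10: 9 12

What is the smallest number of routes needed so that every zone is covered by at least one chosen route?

S2 and S3 and S8 and S9 together: S2 ∪ S3 ∪ S8 ∪ S9 = {1, 2, 3, 4, 5, 6, 7, 8, 9, 10, 11, 12} — every zone is covered.
No 3 of the 10 routes cover everything (all 120 combinations miss at least one zone), so 4 is optimal.

4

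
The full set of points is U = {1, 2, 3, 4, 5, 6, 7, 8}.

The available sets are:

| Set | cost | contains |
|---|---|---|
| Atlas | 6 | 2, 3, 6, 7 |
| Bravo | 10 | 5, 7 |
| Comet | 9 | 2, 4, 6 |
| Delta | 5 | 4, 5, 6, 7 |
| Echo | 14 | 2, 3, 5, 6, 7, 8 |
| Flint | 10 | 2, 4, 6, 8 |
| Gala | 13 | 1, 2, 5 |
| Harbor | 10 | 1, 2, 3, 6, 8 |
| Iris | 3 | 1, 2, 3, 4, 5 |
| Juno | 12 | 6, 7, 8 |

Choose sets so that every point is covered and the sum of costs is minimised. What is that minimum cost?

Delta, Harbor together cover every point (Delta ∪ Harbor = {1, 2, 3, 4, 5, 6, 7, 8}); total cost 5 + 10 = 15.
The greedy pick Iris, Delta, Flint costs 18; no covering selection beats 15.

15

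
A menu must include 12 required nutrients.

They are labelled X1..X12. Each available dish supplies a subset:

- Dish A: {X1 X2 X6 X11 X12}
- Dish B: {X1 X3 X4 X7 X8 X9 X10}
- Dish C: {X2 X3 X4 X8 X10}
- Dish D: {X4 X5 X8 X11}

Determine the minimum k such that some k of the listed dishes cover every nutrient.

Take {A, B, D}. Their union is {X1, X2, X3, X4, X5, X6, X7, X8, X9, X10, X11, X12}, which is all 12 nutrients.
Only D contains X5, so D is forced; the remaining 8 nutrients need at least 2 more dishes (each remaining dish adds at most 5) — so at least 3 dishes are needed, and 3 is optimal.

3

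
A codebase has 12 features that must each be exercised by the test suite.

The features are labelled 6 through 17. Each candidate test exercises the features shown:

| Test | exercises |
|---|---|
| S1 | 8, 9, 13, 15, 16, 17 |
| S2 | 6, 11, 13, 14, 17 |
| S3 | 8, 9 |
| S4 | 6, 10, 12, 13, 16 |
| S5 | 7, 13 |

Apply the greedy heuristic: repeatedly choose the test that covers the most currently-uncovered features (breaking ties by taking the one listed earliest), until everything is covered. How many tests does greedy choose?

4

Greedy: pick S1 (covers 6 new) → pick S2 (covers 3 new) → pick S4 (covers 2 new) → pick S5 (covers 1 new). Total picks: 4.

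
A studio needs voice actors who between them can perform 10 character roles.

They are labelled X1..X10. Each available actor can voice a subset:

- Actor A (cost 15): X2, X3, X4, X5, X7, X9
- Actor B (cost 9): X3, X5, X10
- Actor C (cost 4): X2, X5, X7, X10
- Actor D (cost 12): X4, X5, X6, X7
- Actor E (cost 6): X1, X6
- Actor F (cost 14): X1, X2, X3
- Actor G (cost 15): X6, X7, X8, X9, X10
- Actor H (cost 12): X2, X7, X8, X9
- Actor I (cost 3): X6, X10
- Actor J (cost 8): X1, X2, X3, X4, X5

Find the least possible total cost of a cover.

H, I, J together cover every role (H ∪ I ∪ J = {X1, X2, X3, X4, X5, X6, X7, X8, X9, X10}); total cost 12 + 3 + 8 = 23.
The greedy pick C, J, I, H costs 27; no covering selection beats 23.

23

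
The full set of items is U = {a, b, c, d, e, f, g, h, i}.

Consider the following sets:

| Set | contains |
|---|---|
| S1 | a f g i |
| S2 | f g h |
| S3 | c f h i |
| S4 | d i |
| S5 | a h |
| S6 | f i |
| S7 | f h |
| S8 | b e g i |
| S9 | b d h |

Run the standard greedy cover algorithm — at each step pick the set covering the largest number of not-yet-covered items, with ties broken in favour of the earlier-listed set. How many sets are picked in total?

Greedy: pick S1 (covers 4 new) → pick S9 (covers 3 new) → pick S3 (covers 1 new) → pick S8 (covers 1 new). Total picks: 4.

4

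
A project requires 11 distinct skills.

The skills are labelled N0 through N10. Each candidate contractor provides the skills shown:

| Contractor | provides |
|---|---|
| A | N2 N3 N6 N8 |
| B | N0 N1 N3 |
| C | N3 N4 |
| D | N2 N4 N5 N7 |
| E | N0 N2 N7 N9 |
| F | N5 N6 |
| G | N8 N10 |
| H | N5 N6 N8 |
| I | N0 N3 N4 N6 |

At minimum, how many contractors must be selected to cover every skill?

Take {B, D, E, G, I}. Their union is {N0, N1, N2, N3, N4, N5, N6, N7, N8, N9, N10}, which is all 11 skills.
No 4 of the 9 contractors cover everything (all 126 combinations miss at least one skill), so 5 is optimal.

5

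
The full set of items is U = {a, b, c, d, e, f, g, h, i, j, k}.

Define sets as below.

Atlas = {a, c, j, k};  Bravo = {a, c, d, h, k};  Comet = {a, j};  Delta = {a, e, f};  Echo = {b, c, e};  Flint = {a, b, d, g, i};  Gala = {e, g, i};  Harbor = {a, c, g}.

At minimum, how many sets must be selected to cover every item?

4

Take {Bravo, Comet, Delta, Flint}. Their union is {a, b, c, d, e, f, g, h, i, j, k}, which is all 11 items.
No 3 of the 8 sets cover everything (all 56 combinations miss at least one item), so 4 is optimal.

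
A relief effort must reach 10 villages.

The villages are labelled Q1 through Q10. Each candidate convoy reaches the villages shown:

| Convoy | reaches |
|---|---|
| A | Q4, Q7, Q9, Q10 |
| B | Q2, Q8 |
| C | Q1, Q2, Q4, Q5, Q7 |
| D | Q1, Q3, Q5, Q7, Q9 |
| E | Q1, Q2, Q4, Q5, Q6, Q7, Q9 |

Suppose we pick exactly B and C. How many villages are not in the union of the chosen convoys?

Union of B, C = {Q1, Q2, Q4, Q5, Q7, Q8}.
Not covered: Q3, Q6, Q9, Q10 — 4 villages.

4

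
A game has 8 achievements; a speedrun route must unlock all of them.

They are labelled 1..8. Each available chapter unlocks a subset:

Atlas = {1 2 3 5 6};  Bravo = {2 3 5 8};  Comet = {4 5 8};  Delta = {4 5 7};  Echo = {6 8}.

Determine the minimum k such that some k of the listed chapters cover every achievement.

Atlas and Delta and Echo together: Atlas ∪ Delta ∪ Echo = {1, 2, 3, 4, 5, 6, 7, 8} — every achievement is covered.
Only Atlas contains 1, so Atlas is forced; the remaining 3 achievements need at least 2 more chapters (each remaining chapter adds at most 2) — so at least 3 chapters are needed, and 3 is optimal.

3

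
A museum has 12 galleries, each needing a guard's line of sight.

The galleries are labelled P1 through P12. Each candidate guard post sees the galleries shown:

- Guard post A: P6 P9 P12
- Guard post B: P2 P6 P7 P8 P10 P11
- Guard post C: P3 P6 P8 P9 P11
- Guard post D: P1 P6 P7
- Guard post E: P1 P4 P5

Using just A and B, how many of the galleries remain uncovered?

4

Union of A, B = {P2, P6, P7, P8, P9, P10, P11, P12}.
Not covered: P1, P3, P4, P5 — 4 galleries.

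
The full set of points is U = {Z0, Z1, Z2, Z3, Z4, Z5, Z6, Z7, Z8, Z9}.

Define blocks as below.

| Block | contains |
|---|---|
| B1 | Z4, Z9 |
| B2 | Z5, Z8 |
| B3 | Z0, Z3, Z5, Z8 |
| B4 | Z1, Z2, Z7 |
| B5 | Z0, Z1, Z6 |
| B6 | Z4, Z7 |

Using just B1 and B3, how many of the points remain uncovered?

Union of B1, B3 = {Z0, Z3, Z4, Z5, Z8, Z9}.
Not covered: Z1, Z2, Z6, Z7 — 4 points.

4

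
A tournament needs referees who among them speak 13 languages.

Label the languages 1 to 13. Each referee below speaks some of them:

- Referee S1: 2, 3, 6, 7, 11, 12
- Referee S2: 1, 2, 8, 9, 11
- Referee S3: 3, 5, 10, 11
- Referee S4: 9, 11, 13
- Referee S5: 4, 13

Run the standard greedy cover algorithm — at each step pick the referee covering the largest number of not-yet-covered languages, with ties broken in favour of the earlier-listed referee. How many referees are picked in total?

Greedy: pick S1 (covers 6 new) → pick S2 (covers 3 new) → pick S3 (covers 2 new) → pick S5 (covers 2 new). Total picks: 4.

4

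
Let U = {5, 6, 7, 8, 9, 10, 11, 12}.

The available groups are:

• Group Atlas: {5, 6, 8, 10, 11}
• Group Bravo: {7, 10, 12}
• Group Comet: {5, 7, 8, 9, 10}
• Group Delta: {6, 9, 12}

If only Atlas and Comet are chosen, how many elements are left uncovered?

1

Union of Atlas, Comet = {5, 6, 7, 8, 9, 10, 11}.
Not covered: 12 — 1 element.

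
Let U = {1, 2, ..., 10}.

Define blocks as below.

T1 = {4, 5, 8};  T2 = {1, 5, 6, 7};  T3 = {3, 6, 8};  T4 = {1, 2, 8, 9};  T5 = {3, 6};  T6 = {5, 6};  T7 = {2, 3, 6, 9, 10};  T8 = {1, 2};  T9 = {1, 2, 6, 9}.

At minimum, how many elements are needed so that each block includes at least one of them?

H = {2, 3, 5} meets every block (each contains at least one member of H), and |H| = 3.
The blocks T1, T5, T8 are pairwise disjoint, so any hitting set needs a separate element for each — at least 3. Hence 3 is optimal.

3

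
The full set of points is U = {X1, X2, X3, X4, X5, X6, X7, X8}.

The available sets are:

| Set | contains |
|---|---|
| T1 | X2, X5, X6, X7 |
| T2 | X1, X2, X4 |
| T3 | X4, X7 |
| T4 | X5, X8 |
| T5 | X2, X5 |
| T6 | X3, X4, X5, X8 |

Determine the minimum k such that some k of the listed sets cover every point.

3

T1 and T2 and T6 together: T1 ∪ T2 ∪ T6 = {X1, X2, X3, X4, X5, X6, X7, X8} — every point is covered.
Only T2 contains X1, so T2 is forced; the remaining 5 points need at least 2 more sets (each remaining set adds at most 3) — so at least 3 sets are needed, and 3 is optimal.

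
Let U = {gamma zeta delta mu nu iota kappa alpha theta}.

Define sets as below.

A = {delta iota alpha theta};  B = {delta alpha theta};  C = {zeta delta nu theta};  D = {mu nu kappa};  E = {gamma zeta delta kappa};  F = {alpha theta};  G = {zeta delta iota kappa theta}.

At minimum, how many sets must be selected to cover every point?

Take {A, D, E}. Their union is {gamma, zeta, delta, mu, nu, iota, kappa, alpha, theta}, which is all 9 points.
Only E contains gamma, so E is forced; the remaining 5 points need at least 2 more sets (each remaining set adds at most 3) — so at least 3 sets are needed, and 3 is optimal.

3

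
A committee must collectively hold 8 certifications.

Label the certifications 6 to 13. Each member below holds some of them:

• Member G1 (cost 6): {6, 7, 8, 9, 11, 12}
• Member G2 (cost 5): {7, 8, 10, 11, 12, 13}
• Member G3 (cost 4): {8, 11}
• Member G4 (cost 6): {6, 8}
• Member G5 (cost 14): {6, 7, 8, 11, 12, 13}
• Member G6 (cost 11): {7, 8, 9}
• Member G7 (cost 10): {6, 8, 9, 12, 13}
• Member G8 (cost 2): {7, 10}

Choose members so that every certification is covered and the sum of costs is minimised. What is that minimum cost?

11

G1, G2 together cover every certification (G1 ∪ G2 = {6, 7, 8, 9, 10, 11, 12, 13}); total cost 6 + 5 = 11.
No covering selection has total cost below 11.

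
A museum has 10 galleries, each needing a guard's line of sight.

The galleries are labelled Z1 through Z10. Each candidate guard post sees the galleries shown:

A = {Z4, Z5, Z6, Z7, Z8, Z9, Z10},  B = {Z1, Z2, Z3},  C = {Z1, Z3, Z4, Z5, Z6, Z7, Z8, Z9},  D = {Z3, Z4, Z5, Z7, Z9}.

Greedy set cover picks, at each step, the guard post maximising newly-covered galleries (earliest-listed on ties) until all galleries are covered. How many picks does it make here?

3

Greedy: pick C (covers 8 new) → pick A (covers 1 new) → pick B (covers 1 new). Total picks: 3.
(The true minimum cover uses only 2 guard posts, so greedy is not optimal here.)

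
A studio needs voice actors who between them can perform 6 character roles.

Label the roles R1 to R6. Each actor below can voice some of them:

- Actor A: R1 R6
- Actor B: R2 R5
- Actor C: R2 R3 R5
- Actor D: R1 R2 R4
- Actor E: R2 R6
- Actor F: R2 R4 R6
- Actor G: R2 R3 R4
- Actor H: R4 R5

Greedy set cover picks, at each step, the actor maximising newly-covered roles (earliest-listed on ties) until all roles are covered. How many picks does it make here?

3

Greedy: pick C (covers 3 new) → pick A (covers 2 new) → pick D (covers 1 new). Total picks: 3.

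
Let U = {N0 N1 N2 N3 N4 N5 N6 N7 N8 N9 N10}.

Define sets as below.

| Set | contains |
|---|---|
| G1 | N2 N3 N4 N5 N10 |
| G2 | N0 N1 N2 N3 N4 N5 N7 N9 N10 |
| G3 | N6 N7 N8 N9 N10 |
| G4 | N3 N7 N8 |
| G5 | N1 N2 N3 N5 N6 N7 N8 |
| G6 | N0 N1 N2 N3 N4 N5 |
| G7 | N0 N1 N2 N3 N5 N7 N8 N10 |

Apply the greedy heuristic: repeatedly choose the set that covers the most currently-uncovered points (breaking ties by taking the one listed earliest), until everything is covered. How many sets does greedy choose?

Greedy: pick G2 (covers 9 new) → pick G3 (covers 2 new). Total picks: 2.

2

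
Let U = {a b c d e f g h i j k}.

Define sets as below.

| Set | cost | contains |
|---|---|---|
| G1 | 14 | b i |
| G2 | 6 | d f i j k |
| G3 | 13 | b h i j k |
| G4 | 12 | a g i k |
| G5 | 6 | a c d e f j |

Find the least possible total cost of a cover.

G3, G4, G5 together cover every element (G3 ∪ G4 ∪ G5 = {a, b, c, d, e, f, g, h, i, j, k}); total cost 13 + 12 + 6 = 31.
The greedy pick G5, G2, G3, G4 costs 37; no covering selection beats 31.

31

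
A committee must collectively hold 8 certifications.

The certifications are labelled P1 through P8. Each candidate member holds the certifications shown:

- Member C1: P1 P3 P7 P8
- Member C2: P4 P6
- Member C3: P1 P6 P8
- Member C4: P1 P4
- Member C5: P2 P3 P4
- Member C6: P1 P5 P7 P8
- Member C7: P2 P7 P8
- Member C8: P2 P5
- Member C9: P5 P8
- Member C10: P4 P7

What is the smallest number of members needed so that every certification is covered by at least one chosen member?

C3 and C5 and C6 together: C3 ∪ C5 ∪ C6 = {P1, P2, P3, P4, P5, P6, P7, P8} — every certification is covered.
No 2 of the 10 members cover everything (all 45 combinations miss at least one certification), so 3 is optimal.

3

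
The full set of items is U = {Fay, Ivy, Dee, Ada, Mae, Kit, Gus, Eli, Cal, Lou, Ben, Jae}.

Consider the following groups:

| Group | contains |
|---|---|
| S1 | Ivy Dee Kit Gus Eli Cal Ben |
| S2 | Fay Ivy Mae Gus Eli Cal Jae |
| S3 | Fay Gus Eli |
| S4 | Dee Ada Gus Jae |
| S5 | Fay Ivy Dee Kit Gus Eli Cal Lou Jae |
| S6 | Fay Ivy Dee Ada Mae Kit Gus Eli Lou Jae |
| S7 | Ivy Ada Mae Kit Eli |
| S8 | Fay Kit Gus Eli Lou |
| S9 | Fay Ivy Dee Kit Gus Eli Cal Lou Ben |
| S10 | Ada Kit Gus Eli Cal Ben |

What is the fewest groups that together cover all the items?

Take {S1, S6}. Their union is {Fay, Ivy, Dee, Ada, Mae, Kit, Gus, Eli, Cal, Lou, Ben, Jae}, which is all 12 items.
No single group has all 12 items (the largest, S6, has 10), so 2 is optimal.

2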